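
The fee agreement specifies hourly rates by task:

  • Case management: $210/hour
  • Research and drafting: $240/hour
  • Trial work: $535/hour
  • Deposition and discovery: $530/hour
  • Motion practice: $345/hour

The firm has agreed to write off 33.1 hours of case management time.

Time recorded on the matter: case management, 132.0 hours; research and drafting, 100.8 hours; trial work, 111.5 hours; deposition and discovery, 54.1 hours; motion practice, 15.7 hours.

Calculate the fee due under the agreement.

Case management: 132.0 × $210 = $27,720.00
Research and drafting: 100.8 × $240 = $24,192.00
Trial work: 111.5 × $535 = $59,652.50
Deposition and discovery: 54.1 × $530 = $28,673.00
Motion practice: 15.7 × $345 = $5,416.50
Subtotal: $145,654.00
Write-off: 33.1 × $210 = $6,951.00
Total: $145,654.00 − $6,951.00 = $138,703.00

$138,703.00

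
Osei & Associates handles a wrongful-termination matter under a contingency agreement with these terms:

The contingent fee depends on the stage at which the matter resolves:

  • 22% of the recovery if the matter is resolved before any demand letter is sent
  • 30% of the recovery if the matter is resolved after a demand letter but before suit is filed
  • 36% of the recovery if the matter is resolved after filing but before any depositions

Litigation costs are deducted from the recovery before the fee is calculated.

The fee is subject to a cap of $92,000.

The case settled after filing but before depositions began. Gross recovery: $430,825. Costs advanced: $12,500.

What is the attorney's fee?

Fee base (net of costs): $430,825 − $12,500 = $418,325
The matter settled after filing but before depositions began, so the 36% rate applies.
$418,325 × 36% = $150,597.00
$150,597.00 exceeds the $92,000 cap, so the fee is capped at $92,000.00.

$92,000.00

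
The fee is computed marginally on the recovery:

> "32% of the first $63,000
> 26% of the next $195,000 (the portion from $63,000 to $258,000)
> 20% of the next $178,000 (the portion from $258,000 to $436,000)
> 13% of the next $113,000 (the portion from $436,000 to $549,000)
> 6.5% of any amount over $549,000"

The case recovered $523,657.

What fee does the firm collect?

$117,855.41

First $63,000 at 32% = $20,160.00
Next $195,000 at 26% = $50,700.00
Next $178,000 at 20% = $35,600.00
Remaining $87,657 at 13% = $11,395.41
Fee: $20,160.00 + $50,700.00 + $35,600.00 + $11,395.41 = $117,855.41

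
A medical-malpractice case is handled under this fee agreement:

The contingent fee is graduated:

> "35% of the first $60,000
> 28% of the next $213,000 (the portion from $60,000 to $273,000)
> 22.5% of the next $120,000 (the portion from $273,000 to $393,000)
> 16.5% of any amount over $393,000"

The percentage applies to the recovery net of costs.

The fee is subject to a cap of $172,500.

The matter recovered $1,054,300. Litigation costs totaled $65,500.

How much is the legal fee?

$172,500.00

Fee base (net of costs): $1,054,300 − $65,500 = $988,800
First $60,000 at 35% = $21,000.00
Next $213,000 at 28% = $59,640.00
Next $120,000 at 22.5% = $27,000.00
Remaining $595,800 at 16.5% = $98,307.00
Fee: $21,000.00 + $59,640.00 + $27,000.00 + $98,307.00 = $205,947.00
$205,947.00 exceeds the $172,500 cap, so the fee is capped at $172,500.00.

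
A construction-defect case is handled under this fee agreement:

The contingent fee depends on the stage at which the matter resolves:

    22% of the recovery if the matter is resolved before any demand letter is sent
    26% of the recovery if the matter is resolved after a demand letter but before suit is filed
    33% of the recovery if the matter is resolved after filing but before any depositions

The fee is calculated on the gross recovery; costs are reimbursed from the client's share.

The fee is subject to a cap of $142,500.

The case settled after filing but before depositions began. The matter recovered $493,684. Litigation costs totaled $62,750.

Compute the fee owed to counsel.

$142,500.00

Fee base is the gross recovery, $493,684; costs are reimbursed separately.
The matter settled after filing but before depositions began, so the 33% rate applies.
$493,684 × 33% = $162,915.72
$162,915.72 exceeds the $142,500 cap, so the fee is capped at $142,500.00.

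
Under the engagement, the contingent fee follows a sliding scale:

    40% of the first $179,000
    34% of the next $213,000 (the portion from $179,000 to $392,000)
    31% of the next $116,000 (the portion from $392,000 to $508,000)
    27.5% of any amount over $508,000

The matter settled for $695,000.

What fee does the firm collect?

$231,405.00

First $179,000 at 40% = $71,600.00
Next $213,000 at 34% = $72,420.00
Next $116,000 at 31% = $35,960.00
Remaining $187,000 at 27.5% = $51,425.00
Fee: $71,600.00 + $72,420.00 + $35,960.00 + $51,425.00 = $231,405.00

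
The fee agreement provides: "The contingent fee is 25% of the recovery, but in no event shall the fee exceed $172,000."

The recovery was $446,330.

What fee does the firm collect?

25% of $446,330 = $111,582.50
That is under the $172,000 cap.

$111,582.50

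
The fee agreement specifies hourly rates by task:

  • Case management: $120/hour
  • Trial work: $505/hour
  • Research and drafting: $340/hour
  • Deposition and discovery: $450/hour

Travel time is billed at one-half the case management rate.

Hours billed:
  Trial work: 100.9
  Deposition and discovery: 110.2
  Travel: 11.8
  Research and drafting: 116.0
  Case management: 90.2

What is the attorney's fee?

Case management: 90.2 × $120 = $10,824.00
Trial work: 100.9 × $505 = $50,954.50
Research and drafting: 116.0 × $340 = $39,440.00
Deposition and discovery: 110.2 × $450 = $49,590.00
Subtotal: $10,824.00 + $50,954.50 + $39,440.00 + $49,590.00 = $150,808.50
Travel: 11.8 × ($120 ÷ 2) = 11.8 × $60.00 = $708.00
Total: $150,808.50 + $708.00 = $151,516.50

$151,516.50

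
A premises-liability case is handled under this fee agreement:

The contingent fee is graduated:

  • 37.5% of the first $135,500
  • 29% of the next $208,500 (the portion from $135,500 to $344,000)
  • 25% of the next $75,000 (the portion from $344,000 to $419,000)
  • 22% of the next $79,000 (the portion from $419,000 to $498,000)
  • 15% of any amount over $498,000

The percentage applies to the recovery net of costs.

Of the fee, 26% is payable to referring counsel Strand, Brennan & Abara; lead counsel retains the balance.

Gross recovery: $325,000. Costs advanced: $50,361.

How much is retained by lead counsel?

Fee base (net of costs): $325,000 − $50,361 = $274,639
First $135,500 at 37.5% = $50,812.50
Remaining $139,139 at 29% = $40,350.31
Fee: $50,812.50 + $40,350.31 = $91,162.81
Referral share: 26% of $91,162.81 = $23,702.33; lead counsel retains $91,162.81 − $23,702.33 = $67,460.48.

$67,460.48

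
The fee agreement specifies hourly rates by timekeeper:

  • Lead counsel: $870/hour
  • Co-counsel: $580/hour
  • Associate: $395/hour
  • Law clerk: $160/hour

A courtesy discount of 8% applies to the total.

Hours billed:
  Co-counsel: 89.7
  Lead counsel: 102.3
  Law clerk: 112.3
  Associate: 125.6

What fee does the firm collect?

Lead counsel: 102.3 × $870 = $89,001.00
Co-counsel: 89.7 × $580 = $52,026.00
Associate: 125.6 × $395 = $49,612.00
Law clerk: 112.3 × $160 = $17,968.00
Subtotal: $208,607.00
Less 8% discount: −$16,688.56
Total: $208,607.00 − $16,688.56 = $191,918.44

$191,918.44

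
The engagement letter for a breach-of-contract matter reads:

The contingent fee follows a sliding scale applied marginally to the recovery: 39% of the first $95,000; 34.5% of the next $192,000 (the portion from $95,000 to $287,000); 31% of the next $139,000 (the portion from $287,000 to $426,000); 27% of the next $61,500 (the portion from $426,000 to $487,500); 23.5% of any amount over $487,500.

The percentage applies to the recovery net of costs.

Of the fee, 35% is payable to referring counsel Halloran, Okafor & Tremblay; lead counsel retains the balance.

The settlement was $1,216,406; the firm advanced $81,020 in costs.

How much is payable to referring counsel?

$110,333.37

Fee base (net of costs): $1,216,406 − $81,020 = $1,135,386
First $95,000 at 39% = $37,050.00
Next $192,000 at 34.5% = $66,240.00
Next $139,000 at 31% = $43,090.00
Next $61,500 at 27% = $16,605.00
Remaining $647,886 at 23.5% = $152,253.21
Fee: $37,050.00 + $66,240.00 + $43,090.00 + $16,605.00 + $152,253.21 = $315,238.21
Referral share: 35% of $315,238.21 = $110,333.37; lead counsel retains $315,238.21 − $110,333.37 = $204,904.84.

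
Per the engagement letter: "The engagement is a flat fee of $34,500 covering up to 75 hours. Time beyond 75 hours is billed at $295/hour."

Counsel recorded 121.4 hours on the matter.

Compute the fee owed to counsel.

Flat fee: $34,500.00
Excess hours: 121.4 − 75 = 46.4
Overrun: 46.4 × $295 = $13,688.00
Total: $34,500.00 + $13,688.00 = $48,188.00

$48,188.00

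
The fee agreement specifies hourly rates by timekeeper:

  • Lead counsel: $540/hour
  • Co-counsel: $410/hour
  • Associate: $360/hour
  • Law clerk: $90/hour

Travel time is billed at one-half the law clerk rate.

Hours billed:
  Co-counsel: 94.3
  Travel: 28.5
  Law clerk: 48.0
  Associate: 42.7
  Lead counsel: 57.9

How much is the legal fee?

$90,903.50

Lead counsel: 57.9 × $540 = $31,266.00
Co-counsel: 94.3 × $410 = $38,663.00
Associate: 42.7 × $360 = $15,372.00
Law clerk: 48.0 × $90 = $4,320.00
Subtotal: $31,266.00 + $38,663.00 + $15,372.00 + $4,320.00 = $89,621.00
Travel: 28.5 × ($90 ÷ 2) = 28.5 × $45.00 = $1,282.50
Total: $89,621.00 + $1,282.50 = $90,903.50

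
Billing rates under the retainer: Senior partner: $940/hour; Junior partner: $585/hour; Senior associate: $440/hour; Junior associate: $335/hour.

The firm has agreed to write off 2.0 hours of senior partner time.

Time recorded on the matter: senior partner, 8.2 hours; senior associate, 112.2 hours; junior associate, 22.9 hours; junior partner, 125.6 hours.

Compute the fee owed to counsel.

Senior partner: 8.2 × $940 = $7,708.00
Junior partner: 125.6 × $585 = $73,476.00
Senior associate: 112.2 × $440 = $49,368.00
Junior associate: 22.9 × $335 = $7,671.50
Subtotal: $138,223.50
Write-off: 2.0 × $940 = $1,880.00
Total: $138,223.50 − $1,880.00 = $136,343.50

$136,343.50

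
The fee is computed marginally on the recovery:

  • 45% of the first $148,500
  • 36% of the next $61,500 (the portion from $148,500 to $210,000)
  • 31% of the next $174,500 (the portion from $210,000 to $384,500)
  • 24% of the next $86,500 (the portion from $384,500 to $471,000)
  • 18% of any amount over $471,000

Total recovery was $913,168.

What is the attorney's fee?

$243,410.24

First $148,500 at 45% = $66,825.00
Next $61,500 at 36% = $22,140.00
Next $174,500 at 31% = $54,095.00
Next $86,500 at 24% = $20,760.00
Remaining $442,168 at 18% = $79,590.24
Fee: $66,825.00 + $22,140.00 + $54,095.00 + $20,760.00 + $79,590.24 = $243,410.24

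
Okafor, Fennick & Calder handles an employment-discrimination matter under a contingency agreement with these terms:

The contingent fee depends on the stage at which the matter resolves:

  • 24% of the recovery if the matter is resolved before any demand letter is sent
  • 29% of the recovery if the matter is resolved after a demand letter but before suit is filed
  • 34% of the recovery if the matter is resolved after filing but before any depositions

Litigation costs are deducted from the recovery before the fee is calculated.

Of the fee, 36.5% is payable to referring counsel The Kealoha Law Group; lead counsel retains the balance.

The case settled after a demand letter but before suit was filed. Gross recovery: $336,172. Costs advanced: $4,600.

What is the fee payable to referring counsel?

$35,096.90

Fee base (net of costs): $336,172 − $4,600 = $331,572
The matter settled after a demand letter but before suit was filed, so the 29% rate applies.
$331,572 × 29% = $96,155.88
Referral share: 36.5% of $96,155.88 = $35,096.90; lead counsel retains $96,155.88 − $35,096.90 = $61,058.98.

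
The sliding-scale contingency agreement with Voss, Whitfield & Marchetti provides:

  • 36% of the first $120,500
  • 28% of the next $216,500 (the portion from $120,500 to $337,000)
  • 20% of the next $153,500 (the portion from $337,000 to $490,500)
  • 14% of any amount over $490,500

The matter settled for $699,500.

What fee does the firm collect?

$163,960.00

First $120,500 at 36% = $43,380.00
Next $216,500 at 28% = $60,620.00
Next $153,500 at 20% = $30,700.00
Remaining $209,000 at 14% = $29,260.00
Fee: $43,380.00 + $60,620.00 + $30,700.00 + $29,260.00 = $163,960.00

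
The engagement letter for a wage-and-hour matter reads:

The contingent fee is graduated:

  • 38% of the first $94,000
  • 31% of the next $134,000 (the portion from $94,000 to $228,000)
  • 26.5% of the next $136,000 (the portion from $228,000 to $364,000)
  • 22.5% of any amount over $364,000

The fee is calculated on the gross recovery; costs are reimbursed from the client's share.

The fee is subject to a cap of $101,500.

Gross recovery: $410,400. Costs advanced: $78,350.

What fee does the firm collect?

Fee base is the gross recovery, $410,400; costs are reimbursed separately.
First $94,000 at 38% = $35,720.00
Next $134,000 at 31% = $41,540.00
Next $136,000 at 26.5% = $36,040.00
Remaining $46,400 at 22.5% = $10,440.00
Fee: $35,720.00 + $41,540.00 + $36,040.00 + $10,440.00 = $123,740.00
$123,740.00 exceeds the $101,500 cap, so the fee is capped at $101,500.00.

$101,500.00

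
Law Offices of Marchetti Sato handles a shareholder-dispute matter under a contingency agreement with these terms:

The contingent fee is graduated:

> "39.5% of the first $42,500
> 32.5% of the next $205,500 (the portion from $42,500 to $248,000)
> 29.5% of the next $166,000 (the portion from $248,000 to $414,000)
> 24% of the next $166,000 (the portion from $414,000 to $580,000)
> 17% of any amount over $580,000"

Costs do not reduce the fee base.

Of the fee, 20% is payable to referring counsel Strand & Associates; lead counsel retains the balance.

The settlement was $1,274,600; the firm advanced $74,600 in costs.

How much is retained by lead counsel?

$232,373.60

Fee base is the gross recovery, $1,274,600; costs are reimbursed separately.
First $42,500 at 39.5% = $16,787.50
Next $205,500 at 32.5% = $66,787.50
Next $166,000 at 29.5% = $48,970.00
Next $166,000 at 24% = $39,840.00
Remaining $694,600 at 17% = $118,082.00
Fee: $16,787.50 + $66,787.50 + $48,970.00 + $39,840.00 + $118,082.00 = $290,467.00
Referral share: 20% of $290,467.00 = $58,093.40; lead counsel retains $290,467.00 − $58,093.40 = $232,373.60.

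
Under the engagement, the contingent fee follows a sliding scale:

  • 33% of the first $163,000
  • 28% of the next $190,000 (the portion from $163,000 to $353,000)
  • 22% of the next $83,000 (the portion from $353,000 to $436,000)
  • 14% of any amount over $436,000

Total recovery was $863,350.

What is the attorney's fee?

First $163,000 at 33% = $53,790.00
Next $190,000 at 28% = $53,200.00
Next $83,000 at 22% = $18,260.00
Remaining $427,350 at 14% = $59,829.00
Fee: $53,790.00 + $53,200.00 + $18,260.00 + $59,829.00 = $185,079.00

$185,079.00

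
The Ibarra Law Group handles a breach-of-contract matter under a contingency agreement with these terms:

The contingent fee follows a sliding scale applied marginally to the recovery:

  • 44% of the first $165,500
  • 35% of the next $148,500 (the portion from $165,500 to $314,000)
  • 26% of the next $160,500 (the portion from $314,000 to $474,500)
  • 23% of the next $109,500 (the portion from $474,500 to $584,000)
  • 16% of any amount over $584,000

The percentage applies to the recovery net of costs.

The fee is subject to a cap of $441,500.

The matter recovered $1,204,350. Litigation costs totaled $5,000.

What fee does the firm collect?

$290,166.00

Fee base (net of costs): $1,204,350 − $5,000 = $1,199,350
First $165,500 at 44% = $72,820.00
Next $148,500 at 35% = $51,975.00
Next $160,500 at 26% = $41,730.00
Next $109,500 at 23% = $25,185.00
Remaining $615,350 at 16% = $98,456.00
Fee: $72,820.00 + $51,975.00 + $41,730.00 + $25,185.00 + $98,456.00 = $290,166.00
$290,166.00 is under the $441,500 cap.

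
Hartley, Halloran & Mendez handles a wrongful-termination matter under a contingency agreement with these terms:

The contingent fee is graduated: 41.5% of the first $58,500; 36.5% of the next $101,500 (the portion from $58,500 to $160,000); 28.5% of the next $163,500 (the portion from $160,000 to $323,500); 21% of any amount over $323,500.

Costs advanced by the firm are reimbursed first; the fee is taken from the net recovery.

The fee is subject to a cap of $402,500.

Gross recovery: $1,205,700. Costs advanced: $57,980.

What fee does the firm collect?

$281,008.70

Fee base (net of costs): $1,205,700 − $57,980 = $1,147,720
First $58,500 at 41.5% = $24,277.50
Next $101,500 at 36.5% = $37,047.50
Next $163,500 at 28.5% = $46,597.50
Remaining $824,220 at 21% = $173,086.20
Fee: $24,277.50 + $37,047.50 + $46,597.50 + $173,086.20 = $281,008.70
$281,008.70 is under the $402,500 cap.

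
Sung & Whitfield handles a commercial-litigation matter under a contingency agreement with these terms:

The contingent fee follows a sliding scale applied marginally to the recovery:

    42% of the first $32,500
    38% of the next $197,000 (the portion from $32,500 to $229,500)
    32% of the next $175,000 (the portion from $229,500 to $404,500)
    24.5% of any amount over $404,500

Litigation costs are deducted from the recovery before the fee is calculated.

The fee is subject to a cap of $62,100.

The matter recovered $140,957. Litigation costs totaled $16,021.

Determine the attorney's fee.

Fee base (net of costs): $140,957 − $16,021 = $124,936
First $32,500 at 42% = $13,650.00
Remaining $92,436 at 38% = $35,125.68
Fee: $13,650.00 + $35,125.68 = $48,775.68
$48,775.68 is under the $62,100 cap.

$48,775.68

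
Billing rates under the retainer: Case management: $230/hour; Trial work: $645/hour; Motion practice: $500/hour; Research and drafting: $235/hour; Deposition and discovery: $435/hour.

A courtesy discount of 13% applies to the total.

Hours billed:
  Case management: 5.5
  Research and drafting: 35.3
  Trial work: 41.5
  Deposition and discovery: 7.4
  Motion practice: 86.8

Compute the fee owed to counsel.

$72,163.89

Case management: 5.5 × $230 = $1,265.00
Trial work: 41.5 × $645 = $26,767.50
Motion practice: 86.8 × $500 = $43,400.00
Research and drafting: 35.3 × $235 = $8,295.50
Deposition and discovery: 7.4 × $435 = $3,219.00
Subtotal: $82,947.00
Less 13% discount: −$10,783.11
Total: $82,947.00 − $10,783.11 = $72,163.89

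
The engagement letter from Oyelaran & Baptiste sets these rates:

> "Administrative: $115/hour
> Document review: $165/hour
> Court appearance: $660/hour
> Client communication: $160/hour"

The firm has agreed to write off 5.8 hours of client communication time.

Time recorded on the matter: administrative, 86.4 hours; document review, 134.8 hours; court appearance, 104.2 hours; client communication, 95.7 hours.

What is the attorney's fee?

$115,334.00

Administrative: 86.4 × $115 = $9,936.00
Document review: 134.8 × $165 = $22,242.00
Court appearance: 104.2 × $660 = $68,772.00
Client communication: 95.7 × $160 = $15,312.00
Subtotal: $116,262.00
Write-off: 5.8 × $160 = $928.00
Total: $116,262.00 − $928.00 = $115,334.00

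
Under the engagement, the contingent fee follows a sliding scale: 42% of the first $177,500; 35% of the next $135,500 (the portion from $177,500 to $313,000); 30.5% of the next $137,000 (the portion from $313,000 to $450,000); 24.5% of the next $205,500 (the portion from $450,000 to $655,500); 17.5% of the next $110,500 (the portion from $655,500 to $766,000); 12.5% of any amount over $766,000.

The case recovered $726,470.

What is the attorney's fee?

First $177,500 at 42% = $74,550.00
Next $135,500 at 35% = $47,425.00
Next $137,000 at 30.5% = $41,785.00
Next $205,500 at 24.5% = $50,347.50
Remaining $70,970 at 17.5% = $12,419.75
Fee: $74,550.00 + $47,425.00 + $41,785.00 + $50,347.50 + $12,419.75 = $226,527.25

$226,527.25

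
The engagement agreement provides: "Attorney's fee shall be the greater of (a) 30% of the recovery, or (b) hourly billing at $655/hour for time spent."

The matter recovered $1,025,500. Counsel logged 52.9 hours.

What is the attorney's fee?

(a) 30% of $1,025,500 = $307,650.00
(b) 52.9 × $655 = $34,649.50
The greater is (a): $307,650.00.

$307,650.00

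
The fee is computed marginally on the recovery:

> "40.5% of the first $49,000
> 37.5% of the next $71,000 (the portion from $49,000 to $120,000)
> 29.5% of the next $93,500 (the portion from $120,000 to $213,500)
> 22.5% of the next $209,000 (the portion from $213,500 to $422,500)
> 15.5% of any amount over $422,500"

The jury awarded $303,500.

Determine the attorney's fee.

First $49,000 at 40.5% = $19,845.00
Next $71,000 at 37.5% = $26,625.00
Next $93,500 at 29.5% = $27,582.50
Remaining $90,000 at 22.5% = $20,250.00
Fee: $19,845.00 + $26,625.00 + $27,582.50 + $20,250.00 = $94,302.50

$94,302.50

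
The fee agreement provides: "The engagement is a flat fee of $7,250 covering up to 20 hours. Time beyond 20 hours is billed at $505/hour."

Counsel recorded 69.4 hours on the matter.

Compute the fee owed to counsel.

Flat fee: $7,250.00
Excess hours: 69.4 − 20 = 49.4
Overrun: 49.4 × $505 = $24,947.00
Total: $7,250.00 + $24,947.00 = $32,197.00

$32,197.00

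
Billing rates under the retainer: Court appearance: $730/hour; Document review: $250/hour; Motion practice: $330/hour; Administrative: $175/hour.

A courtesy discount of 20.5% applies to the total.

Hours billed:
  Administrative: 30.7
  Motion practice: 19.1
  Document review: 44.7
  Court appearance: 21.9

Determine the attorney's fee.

Court appearance: 21.9 × $730 = $15,987.00
Document review: 44.7 × $250 = $11,175.00
Motion practice: 19.1 × $330 = $6,303.00
Administrative: 30.7 × $175 = $5,372.50
Subtotal: $38,837.50
Less 20.5% discount: −$7,961.69
Total: $38,837.50 − $7,961.69 = $30,875.81

$30,875.81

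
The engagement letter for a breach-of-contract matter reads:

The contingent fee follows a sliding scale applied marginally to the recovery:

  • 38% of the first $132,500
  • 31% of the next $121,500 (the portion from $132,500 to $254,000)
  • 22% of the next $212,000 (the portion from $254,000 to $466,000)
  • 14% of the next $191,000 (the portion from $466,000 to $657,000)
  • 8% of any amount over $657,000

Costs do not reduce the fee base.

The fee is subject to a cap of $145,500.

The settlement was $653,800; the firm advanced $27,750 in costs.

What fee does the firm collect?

$145,500.00

Fee base is the gross recovery, $653,800; costs are reimbursed separately.
First $132,500 at 38% = $50,350.00
Next $121,500 at 31% = $37,665.00
Next $212,000 at 22% = $46,640.00
Remaining $187,800 at 14% = $26,292.00
Fee: $50,350.00 + $37,665.00 + $46,640.00 + $26,292.00 = $160,947.00
$160,947.00 exceeds the $145,500 cap, so the fee is capped at $145,500.00.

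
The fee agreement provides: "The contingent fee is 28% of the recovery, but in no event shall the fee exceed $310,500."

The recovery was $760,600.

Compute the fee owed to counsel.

28% of $760,600 = $212,968.00
That is under the $310,500 cap.

$212,968.00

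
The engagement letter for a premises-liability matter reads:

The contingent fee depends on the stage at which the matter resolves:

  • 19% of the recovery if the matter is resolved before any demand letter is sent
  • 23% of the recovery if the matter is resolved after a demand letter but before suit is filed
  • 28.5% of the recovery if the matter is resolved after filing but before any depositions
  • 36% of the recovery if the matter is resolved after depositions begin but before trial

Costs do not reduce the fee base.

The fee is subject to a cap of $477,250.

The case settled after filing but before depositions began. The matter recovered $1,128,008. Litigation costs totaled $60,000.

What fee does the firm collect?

$321,482.28

Fee base is the gross recovery, $1,128,008; costs are reimbursed separately.
The matter settled after filing but before depositions began, so the 28.5% rate applies.
$1,128,008 × 28.5% = $321,482.28
$321,482.28 is under the $477,250 cap.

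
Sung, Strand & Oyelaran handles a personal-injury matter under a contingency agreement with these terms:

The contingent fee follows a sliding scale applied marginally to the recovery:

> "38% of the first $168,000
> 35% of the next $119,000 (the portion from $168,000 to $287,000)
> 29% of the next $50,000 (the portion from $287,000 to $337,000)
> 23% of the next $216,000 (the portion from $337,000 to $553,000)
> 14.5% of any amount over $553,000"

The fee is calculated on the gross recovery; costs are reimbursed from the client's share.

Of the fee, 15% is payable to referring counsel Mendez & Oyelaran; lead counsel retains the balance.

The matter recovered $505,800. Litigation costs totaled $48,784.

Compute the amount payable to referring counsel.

Fee base is the gross recovery, $505,800; costs are reimbursed separately.
First $168,000 at 38% = $63,840.00
Next $119,000 at 35% = $41,650.00
Next $50,000 at 29% = $14,500.00
Remaining $168,800 at 23% = $38,824.00
Fee: $63,840.00 + $41,650.00 + $14,500.00 + $38,824.00 = $158,814.00
Referral share: 15% of $158,814.00 = $23,822.10; lead counsel retains $158,814.00 − $23,822.10 = $134,991.90.

$23,822.10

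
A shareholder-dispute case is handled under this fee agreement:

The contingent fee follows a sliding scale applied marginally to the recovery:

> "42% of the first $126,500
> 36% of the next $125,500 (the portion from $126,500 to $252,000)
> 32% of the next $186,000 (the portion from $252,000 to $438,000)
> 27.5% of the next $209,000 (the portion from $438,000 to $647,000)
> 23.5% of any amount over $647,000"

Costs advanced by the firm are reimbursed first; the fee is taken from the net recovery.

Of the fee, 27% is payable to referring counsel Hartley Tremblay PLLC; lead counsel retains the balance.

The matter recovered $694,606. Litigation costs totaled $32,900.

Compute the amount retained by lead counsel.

Fee base (net of costs): $694,606 − $32,900 = $661,706
First $126,500 at 42% = $53,130.00
Next $125,500 at 36% = $45,180.00
Next $186,000 at 32% = $59,520.00
Next $209,000 at 27.5% = $57,475.00
Remaining $14,706 at 23.5% = $3,455.91
Fee: $53,130.00 + $45,180.00 + $59,520.00 + $57,475.00 + $3,455.91 = $218,760.91
Referral share: 27% of $218,760.91 = $59,065.45; lead counsel retains $218,760.91 − $59,065.45 = $159,695.46.

$159,695.46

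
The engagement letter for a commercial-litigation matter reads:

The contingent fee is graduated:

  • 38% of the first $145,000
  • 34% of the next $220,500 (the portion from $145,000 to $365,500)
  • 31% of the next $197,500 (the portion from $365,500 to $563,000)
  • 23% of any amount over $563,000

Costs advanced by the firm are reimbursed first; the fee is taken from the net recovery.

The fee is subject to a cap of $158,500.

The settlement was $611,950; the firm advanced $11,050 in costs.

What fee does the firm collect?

Fee base (net of costs): $611,950 − $11,050 = $600,900
First $145,000 at 38% = $55,100.00
Next $220,500 at 34% = $74,970.00
Next $197,500 at 31% = $61,225.00
Remaining $37,900 at 23% = $8,717.00
Fee: $55,100.00 + $74,970.00 + $61,225.00 + $8,717.00 = $200,012.00
$200,012.00 exceeds the $158,500 cap, so the fee is capped at $158,500.00.

$158,500.00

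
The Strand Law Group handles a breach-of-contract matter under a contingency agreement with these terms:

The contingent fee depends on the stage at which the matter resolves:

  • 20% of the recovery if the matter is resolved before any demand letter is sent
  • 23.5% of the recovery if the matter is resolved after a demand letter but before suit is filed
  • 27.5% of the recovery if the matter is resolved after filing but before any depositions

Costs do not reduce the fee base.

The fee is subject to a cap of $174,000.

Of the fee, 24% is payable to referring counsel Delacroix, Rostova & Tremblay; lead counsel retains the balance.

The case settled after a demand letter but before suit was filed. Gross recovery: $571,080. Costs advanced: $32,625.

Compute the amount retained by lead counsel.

$101,994.89

Fee base is the gross recovery, $571,080; costs are reimbursed separately.
The matter settled after a demand letter but before suit was filed, so the 23.5% rate applies.
$571,080 × 23.5% = $134,203.80
$134,203.80 is under the $174,000 cap.
Referral share: 24% of $134,203.80 = $32,208.91; lead counsel retains $134,203.80 − $32,208.91 = $101,994.89.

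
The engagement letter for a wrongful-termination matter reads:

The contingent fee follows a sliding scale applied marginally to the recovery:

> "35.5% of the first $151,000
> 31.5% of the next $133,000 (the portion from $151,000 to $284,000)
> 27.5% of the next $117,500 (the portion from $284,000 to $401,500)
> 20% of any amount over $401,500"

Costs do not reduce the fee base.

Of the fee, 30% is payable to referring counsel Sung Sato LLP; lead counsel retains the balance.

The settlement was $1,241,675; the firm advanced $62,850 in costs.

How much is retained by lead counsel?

Fee base is the gross recovery, $1,241,675; costs are reimbursed separately.
First $151,000 at 35.5% = $53,605.00
Next $133,000 at 31.5% = $41,895.00
Next $117,500 at 27.5% = $32,312.50
Remaining $840,175 at 20% = $168,035.00
Fee: $53,605.00 + $41,895.00 + $32,312.50 + $168,035.00 = $295,847.50
Referral share: 30% of $295,847.50 = $88,754.25; lead counsel retains $295,847.50 − $88,754.25 = $207,093.25.

$207,093.25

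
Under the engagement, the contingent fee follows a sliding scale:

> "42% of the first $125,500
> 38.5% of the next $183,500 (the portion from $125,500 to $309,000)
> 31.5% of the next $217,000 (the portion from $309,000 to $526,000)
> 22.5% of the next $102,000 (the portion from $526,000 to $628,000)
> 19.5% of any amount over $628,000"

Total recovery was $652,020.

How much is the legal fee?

First $125,500 at 42% = $52,710.00
Next $183,500 at 38.5% = $70,647.50
Next $217,000 at 31.5% = $68,355.00
Next $102,000 at 22.5% = $22,950.00
Remaining $24,020 at 19.5% = $4,683.90
Fee: $52,710.00 + $70,647.50 + $68,355.00 + $22,950.00 + $4,683.90 = $219,346.40

$219,346.40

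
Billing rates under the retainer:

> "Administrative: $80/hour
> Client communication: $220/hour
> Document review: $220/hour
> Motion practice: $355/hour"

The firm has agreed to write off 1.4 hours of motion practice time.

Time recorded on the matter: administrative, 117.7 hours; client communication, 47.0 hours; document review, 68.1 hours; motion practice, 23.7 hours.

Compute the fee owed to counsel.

Administrative: 117.7 × $80 = $9,416.00
Client communication: 47.0 × $220 = $10,340.00
Document review: 68.1 × $220 = $14,982.00
Motion practice: 23.7 × $355 = $8,413.50
Subtotal: $43,151.50
Write-off: 1.4 × $355 = $497.00
Total: $43,151.50 − $497.00 = $42,654.50

$42,654.50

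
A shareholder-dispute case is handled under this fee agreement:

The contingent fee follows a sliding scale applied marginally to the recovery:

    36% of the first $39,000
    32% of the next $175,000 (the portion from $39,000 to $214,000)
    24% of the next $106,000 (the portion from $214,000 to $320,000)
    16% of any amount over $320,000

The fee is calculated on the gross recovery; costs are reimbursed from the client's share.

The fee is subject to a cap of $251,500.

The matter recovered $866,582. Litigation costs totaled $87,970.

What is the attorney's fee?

$182,933.12

Fee base is the gross recovery, $866,582; costs are reimbursed separately.
First $39,000 at 36% = $14,040.00
Next $175,000 at 32% = $56,000.00
Next $106,000 at 24% = $25,440.00
Remaining $546,582 at 16% = $87,453.12
Fee: $14,040.00 + $56,000.00 + $25,440.00 + $87,453.12 = $182,933.12
$182,933.12 is under the $251,500 cap.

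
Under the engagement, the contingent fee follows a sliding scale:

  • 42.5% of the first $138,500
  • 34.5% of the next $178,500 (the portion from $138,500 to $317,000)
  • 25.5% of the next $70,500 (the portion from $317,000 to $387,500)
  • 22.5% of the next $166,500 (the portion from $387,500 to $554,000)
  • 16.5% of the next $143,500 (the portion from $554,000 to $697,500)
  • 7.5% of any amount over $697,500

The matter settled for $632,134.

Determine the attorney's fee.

$188,777.11

First $138,500 at 42.5% = $58,862.50
Next $178,500 at 34.5% = $61,582.50
Next $70,500 at 25.5% = $17,977.50
Next $166,500 at 22.5% = $37,462.50
Remaining $78,134 at 16.5% = $12,892.11
Fee: $58,862.50 + $61,582.50 + $17,977.50 + $37,462.50 + $12,892.11 = $188,777.11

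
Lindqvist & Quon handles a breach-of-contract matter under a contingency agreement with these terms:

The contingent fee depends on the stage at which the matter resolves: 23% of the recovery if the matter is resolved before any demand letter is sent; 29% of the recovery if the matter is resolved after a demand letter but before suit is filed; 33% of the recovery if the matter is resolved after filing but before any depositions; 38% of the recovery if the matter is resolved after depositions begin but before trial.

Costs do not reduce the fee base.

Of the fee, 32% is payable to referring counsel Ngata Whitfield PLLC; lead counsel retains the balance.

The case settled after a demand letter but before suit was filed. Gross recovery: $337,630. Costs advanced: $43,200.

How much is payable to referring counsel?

Fee base is the gross recovery, $337,630; costs are reimbursed separately.
The matter settled after a demand letter but before suit was filed, so the 29% rate applies.
$337,630 × 29% = $97,912.70
Referral share: 32% of $97,912.70 = $31,332.06; lead counsel retains $97,912.70 − $31,332.06 = $66,580.64.

$31,332.06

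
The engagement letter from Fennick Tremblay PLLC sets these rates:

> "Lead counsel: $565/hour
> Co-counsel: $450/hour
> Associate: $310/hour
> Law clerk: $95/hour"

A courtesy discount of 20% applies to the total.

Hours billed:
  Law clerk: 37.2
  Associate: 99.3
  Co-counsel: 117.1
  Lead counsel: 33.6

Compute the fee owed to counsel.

$84,796.80

Lead counsel: 33.6 × $565 = $18,984.00
Co-counsel: 117.1 × $450 = $52,695.00
Associate: 99.3 × $310 = $30,783.00
Law clerk: 37.2 × $95 = $3,534.00
Subtotal: $105,996.00
Less 20% discount: −$21,199.20
Total: $105,996.00 − $21,199.20 = $84,796.80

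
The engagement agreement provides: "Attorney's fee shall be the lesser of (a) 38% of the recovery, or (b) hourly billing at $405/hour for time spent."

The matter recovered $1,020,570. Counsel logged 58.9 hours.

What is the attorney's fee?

$23,854.50

(a) 38% of $1,020,570 = $387,816.60
(b) 58.9 × $405 = $23,854.50
The lesser is (b): $23,854.50.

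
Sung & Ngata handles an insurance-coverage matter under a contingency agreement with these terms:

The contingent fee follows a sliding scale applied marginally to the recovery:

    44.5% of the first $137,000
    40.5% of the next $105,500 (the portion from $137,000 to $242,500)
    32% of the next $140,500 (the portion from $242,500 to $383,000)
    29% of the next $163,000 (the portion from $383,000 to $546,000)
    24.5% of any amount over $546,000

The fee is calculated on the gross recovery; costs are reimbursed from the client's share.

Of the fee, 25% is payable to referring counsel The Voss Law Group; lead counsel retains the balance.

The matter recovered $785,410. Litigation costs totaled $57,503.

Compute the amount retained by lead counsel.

Fee base is the gross recovery, $785,410; costs are reimbursed separately.
First $137,000 at 44.5% = $60,965.00
Next $105,500 at 40.5% = $42,727.50
Next $140,500 at 32% = $44,960.00
Next $163,000 at 29% = $47,270.00
Remaining $239,410 at 24.5% = $58,655.45
Fee: $60,965.00 + $42,727.50 + $44,960.00 + $47,270.00 + $58,655.45 = $254,577.95
Referral share: 25% of $254,577.95 = $63,644.49; lead counsel retains $254,577.95 − $63,644.49 = $190,933.46.

$190,933.46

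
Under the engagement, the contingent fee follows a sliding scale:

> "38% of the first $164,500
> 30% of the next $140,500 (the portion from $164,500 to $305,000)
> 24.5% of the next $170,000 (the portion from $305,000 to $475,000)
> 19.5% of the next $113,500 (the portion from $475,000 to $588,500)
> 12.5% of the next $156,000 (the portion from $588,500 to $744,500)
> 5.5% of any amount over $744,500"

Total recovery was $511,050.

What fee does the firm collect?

$153,339.75

First $164,500 at 38% = $62,510.00
Next $140,500 at 30% = $42,150.00
Next $170,000 at 24.5% = $41,650.00
Remaining $36,050 at 19.5% = $7,029.75
Fee: $62,510.00 + $42,150.00 + $41,650.00 + $7,029.75 = $153,339.75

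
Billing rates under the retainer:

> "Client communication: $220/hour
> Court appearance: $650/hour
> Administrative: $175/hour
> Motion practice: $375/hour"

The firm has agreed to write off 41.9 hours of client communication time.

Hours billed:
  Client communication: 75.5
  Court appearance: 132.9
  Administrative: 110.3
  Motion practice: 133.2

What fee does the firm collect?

Client communication: 75.5 × $220 = $16,610.00
Court appearance: 132.9 × $650 = $86,385.00
Administrative: 110.3 × $175 = $19,302.50
Motion practice: 133.2 × $375 = $49,950.00
Subtotal: $172,247.50
Write-off: 41.9 × $220 = $9,218.00
Total: $172,247.50 − $9,218.00 = $163,029.50

$163,029.50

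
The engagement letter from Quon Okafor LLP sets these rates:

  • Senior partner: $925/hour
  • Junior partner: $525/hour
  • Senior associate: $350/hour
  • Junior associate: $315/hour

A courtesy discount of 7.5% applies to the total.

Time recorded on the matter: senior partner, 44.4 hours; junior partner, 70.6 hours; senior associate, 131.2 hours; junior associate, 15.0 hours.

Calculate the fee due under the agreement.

Senior partner: 44.4 × $925 = $41,070.00
Junior partner: 70.6 × $525 = $37,065.00
Senior associate: 131.2 × $350 = $45,920.00
Junior associate: 15.0 × $315 = $4,725.00
Subtotal: $128,780.00
Less 7.5% discount: −$9,658.50
Total: $128,780.00 − $9,658.50 = $119,121.50

$119,121.50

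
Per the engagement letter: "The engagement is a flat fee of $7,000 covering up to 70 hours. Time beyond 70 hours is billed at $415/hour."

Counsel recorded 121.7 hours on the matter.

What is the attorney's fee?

$28,455.50

Flat fee: $7,000.00
Excess hours: 121.7 − 70 = 51.7
Overrun: 51.7 × $415 = $21,455.50
Total: $7,000.00 + $21,455.50 = $28,455.50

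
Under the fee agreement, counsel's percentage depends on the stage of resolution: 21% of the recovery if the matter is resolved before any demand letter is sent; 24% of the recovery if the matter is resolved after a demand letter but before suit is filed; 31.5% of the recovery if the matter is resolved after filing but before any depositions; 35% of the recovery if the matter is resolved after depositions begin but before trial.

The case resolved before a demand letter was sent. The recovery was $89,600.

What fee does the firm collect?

$18,816.00

The matter resolved before a demand letter was sent, so the 21% rate applies.
$89,600 × 21% = $18,816.00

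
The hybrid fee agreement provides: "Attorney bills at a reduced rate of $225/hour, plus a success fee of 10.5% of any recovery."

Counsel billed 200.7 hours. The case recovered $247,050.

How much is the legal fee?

$71,097.75

Hourly: 200.7 × $225 = $45,157.50
Success fee: 10.5% of $247,050 = $25,940.25
Total: $45,157.50 + $25,940.25 = $71,097.75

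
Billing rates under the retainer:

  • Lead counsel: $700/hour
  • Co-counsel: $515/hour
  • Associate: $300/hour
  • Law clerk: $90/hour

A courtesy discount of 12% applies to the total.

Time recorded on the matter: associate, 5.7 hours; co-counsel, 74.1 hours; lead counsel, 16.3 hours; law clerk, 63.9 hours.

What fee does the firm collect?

$50,188.60

Lead counsel: 16.3 × $700 = $11,410.00
Co-counsel: 74.1 × $515 = $38,161.50
Associate: 5.7 × $300 = $1,710.00
Law clerk: 63.9 × $90 = $5,751.00
Subtotal: $57,032.50
Less 12% discount: −$6,843.90
Total: $57,032.50 − $6,843.90 = $50,188.60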